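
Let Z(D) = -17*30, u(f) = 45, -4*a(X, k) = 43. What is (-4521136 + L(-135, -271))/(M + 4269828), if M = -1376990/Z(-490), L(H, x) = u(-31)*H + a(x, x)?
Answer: -923553237/871595708 ≈ -1.0596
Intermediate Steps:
a(X, k) = -43/4 (a(X, k) = -¼*43 = -43/4)
Z(D) = -510
L(H, x) = -43/4 + 45*H (L(H, x) = 45*H - 43/4 = -43/4 + 45*H)
M = 137699/51 (M = -1376990/(-510) = -1376990*(-1/510) = 137699/51 ≈ 2700.0)
(-4521136 + L(-135, -271))/(M + 4269828) = (-4521136 + (-43/4 + 45*(-135)))/(137699/51 + 4269828) = (-4521136 + (-43/4 - 6075))/(217898927/51) = (-4521136 - 24343/4)*(51/217898927) = -18108887/4*51/217898927 = -923553237/871595708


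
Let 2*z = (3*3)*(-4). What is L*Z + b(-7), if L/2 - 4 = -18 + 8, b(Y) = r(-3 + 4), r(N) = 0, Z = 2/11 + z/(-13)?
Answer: -2688/143 ≈ -18.797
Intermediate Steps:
z = -18 (z = ((3*3)*(-4))/2 = (9*(-4))/2 = (½)*(-36) = -18)
Z = 224/143 (Z = 2/11 - 18/(-13) = 2*(1/11) - 18*(-1/13) = 2/11 + 18/13 = 224/143 ≈ 1.5664)
b(Y) = 0
L = -12 (L = 8 + 2*(-18 + 8) = 8 + 2*(-10) = 8 - 20 = -12)
L*Z + b(-7) = -12*224/143 + 0 = -2688/143 + 0 = -2688/143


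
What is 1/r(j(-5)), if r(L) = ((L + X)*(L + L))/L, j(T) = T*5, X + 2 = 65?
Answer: 1/76 ≈ 0.013158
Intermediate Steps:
X = 63 (X = -2 + 65 = 63)
j(T) = 5*T
r(L) = 126 + 2*L (r(L) = ((L + 63)*(L + L))/L = ((63 + L)*(2*L))/L = (2*L*(63 + L))/L = 126 + 2*L)
1/r(j(-5)) = 1/(126 + 2*(5*(-5))) = 1/(126 + 2*(-25)) = 1/(126 - 50) = 1/76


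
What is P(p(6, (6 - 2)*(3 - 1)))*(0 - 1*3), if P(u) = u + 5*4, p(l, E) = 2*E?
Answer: -108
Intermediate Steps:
P(u) = 20 + u (P(u) = u + 20 = 20 + u)
P(p(6, (6 - 2)*(3 - 1)))*(0 - 1*3) = (20 + 2*((6 - 2)*(3 - 1)))*(0 - 1*3) = (20 + 2*(4*2))*(0 - 3) = (20 + 2*8)*(-3) = (20 + 16)*(-3) = 36*(-3) = -108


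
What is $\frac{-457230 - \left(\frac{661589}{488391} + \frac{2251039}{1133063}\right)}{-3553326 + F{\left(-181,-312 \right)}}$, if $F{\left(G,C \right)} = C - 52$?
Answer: $\frac{126511383766480973}{983266526637237885} \approx 0.12866$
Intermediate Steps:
$F{\left(G,C \right)} = -52 + C$ ($F{\left(G,C \right)} = C - 52 = -52 + C$)
$\frac{-457230 - \left(\frac{661589}{488391} + \frac{2251039}{1133063}\right)}{-3553326 + F{\left(-181,-312 \right)}} = \frac{-457230 - \left(\frac{661589}{488391} + \frac{2251039}{1133063}\right)}{-3553326 - 364} = \frac{-457230 - \frac{1849009205356}{553377771633}}{-3553326 - 364} = \frac{-457230 - \frac{1849009205356}{553377771633}}{-3553690} = \left(-457230 - \frac{1849009205356}{553377771633}\right) \left(- \frac{1}{3553690}\right) = \left(- \frac{253022767532961946}{553377771633}\right) \left(- \frac{1}{3553690}\right) = \frac{126511383766480973}{983266526637237885}$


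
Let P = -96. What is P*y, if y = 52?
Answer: -4992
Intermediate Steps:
P*y = -96*52 = -4992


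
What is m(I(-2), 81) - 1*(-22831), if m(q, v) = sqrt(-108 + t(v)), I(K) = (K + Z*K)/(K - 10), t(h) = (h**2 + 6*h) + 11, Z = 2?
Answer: 22831 + 5*sqrt(278) ≈ 22914.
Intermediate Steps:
t(h) = 11 + h**2 + 6*h
I(K) = 3*K/(-10 + K) (I(K) = (K + 2*K)/(K - 10) = (3*K)/(-10 + K) = 3*K/(-10 + K))
m(q, v) = sqrt(-97 + v**2 + 6*v) (m(q, v) = sqrt(-108 + (11 + v**2 + 6*v)) = sqrt(-97 + v**2 + 6*v))
m(I(-2), 81) - 1*(-22831) = sqrt(-97 + 81**2 + 6*81) - 1*(-22831) = sqrt(-97 + 6561 + 486) + 22831 = sqrt(6950) + 22831 = 5*sqrt(278) + 22831 = 22831 + 5*sqrt(278)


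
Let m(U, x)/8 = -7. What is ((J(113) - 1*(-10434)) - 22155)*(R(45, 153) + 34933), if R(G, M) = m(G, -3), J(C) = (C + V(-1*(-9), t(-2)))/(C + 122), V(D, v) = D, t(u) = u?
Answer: -96062174501/235 ≈ -4.0878e+8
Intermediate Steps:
m(U, x) = -56 (m(U, x) = 8*(-7) = -56)
J(C) = (9 + C)/(122 + C) (J(C) = (C - 1*(-9))/(C + 122) = (C + 9)/(122 + C) = (9 + C)/(122 + C))
R(G, M) = -56
((J(113) - 1*(-10434)) - 22155)*(R(45, 153) + 34933) = (((9 + 113)/(122 + 113) - 1*(-10434)) - 22155)*(-56 + 34933) = ((122/235 + 10434) - 22155)*34877 = (2452112/235 - 22155)*34877 = -2754313/235*34877 = -96062174501/235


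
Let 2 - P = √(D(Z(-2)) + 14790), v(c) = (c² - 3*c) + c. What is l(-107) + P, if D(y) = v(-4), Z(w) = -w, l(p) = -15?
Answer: -13 - 3*√1646 ≈ -134.71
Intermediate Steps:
v(c) = c² - 2*c
D(y) = 24 (D(y) = -4*(-2 - 4) = -4*(-6) = 24)
P = 2 - 3*√1646 (P = 2 - √(24 + 14790) = 2 - √14814 = 2 - 3*√1646 ≈ -119.71)
l(-107) + P = -15 + (2 - 3*√1646) = -13 - 3*√1646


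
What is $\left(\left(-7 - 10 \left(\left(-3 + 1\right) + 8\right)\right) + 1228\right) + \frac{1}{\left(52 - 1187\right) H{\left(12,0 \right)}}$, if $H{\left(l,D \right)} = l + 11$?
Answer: $\frac{30307904}{26105} \approx 1161.0$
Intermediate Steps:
$H{\left(l,D \right)} = 11 + l$
$\left(\left(-7 - 10 \left(\left(-3 + 1\right) + 8\right)\right) + 1228\right) + \frac{1}{\left(52 - 1187\right) H{\left(12,0 \right)}} = \left(\left(-7 - 10 \left(\left(-3 + 1\right) + 8\right)\right) + 1228\right) + \frac{1}{\left(52 - 1187\right) \left(11 + 12\right)} = \left(\left(-7 - 10 \left(-2 + 8\right)\right) + 1228\right) + \frac{1}{\left(-1135\right) 23} = \left(\left(-7 - 60\right) + 1228\right) - \frac{1}{26105} = \left(-67 + 1228\right) - \frac{1}{26105} = 1161 - \frac{1}{26105} = \frac{30307904}{26105}$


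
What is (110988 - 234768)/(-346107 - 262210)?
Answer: 123780/608317 ≈ 0.20348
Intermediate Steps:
(110988 - 234768)/(-346107 - 262210) = -123780/(-608317) = -123780*(-1/608317) = 123780/608317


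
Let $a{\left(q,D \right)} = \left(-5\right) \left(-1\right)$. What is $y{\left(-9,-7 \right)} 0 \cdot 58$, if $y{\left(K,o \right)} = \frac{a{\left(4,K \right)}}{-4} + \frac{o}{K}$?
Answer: $0$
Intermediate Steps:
$a{\left(q,D \right)} = 5$
$y{\left(K,o \right)} = - \frac{5}{4} + \frac{o}{K}$ ($y{\left(K,o \right)} = \frac{5}{-4} + \frac{o}{K} = 5 \left(- \frac{1}{4}\right) + \frac{o}{K} = - \frac{5}{4} + \frac{o}{K}$)
$y{\left(-9,-7 \right)} 0 \cdot 58 = \left(- \frac{5}{4} - \frac{7}{-9}\right) 0 \cdot 58 = \left(- \frac{5}{4} - - \frac{7}{9}\right) 0 \cdot 58 = \left(- \frac{5}{4} + \frac{7}{9}\right) 0 \cdot 58 = \left(- \frac{17}{36}\right) 0 \cdot 58 = 0 \cdot 58 = 0$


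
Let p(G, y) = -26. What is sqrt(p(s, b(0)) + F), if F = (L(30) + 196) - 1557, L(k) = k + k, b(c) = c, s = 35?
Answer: I*sqrt(1327) ≈ 36.428*I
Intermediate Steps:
L(k) = 2*k
F = -1301 (F = (2*30 + 196) - 1557 = (60 + 196) - 1557 = 256 - 1557 = -1301)
sqrt(p(s, b(0)) + F) = sqrt(-26 - 1301) = sqrt(-1327) = I*sqrt(1327)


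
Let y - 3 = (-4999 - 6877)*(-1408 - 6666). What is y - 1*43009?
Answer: 95843818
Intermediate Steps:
y = 95886827 (y = 3 + (-4999 - 6877)*(-1408 - 6666) = 3 - 11876*(-8074) = 3 + 95886824 = 95886827)
y - 1*43009 = 95886827 - 1*43009 = 95886827 - 43009 = 95843818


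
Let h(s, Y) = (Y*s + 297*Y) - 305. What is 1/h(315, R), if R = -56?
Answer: -1/34577 ≈ -2.8921e-5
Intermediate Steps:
h(s, Y) = -305 + 297*Y + Y*s (h(s, Y) = (297*Y + Y*s) - 305 = -305 + 297*Y + Y*s)
1/h(315, R) = 1/(-305 + 297*(-56) - 56*315) = 1/(-305 - 16632 - 17640) = 1/(-34577) = -1/34577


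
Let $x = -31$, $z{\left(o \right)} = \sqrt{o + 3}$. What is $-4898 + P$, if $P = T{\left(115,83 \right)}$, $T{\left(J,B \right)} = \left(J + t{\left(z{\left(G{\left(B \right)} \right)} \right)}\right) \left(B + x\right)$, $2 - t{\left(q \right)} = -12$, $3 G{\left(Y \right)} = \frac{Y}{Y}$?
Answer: $1810$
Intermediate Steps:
$G{\left(Y \right)} = \frac{1}{3}$ ($G{\left(Y \right)} = \frac{Y \frac{1}{Y}}{3} = \frac{1}{3} \cdot 1 = \frac{1}{3}$)
$z{\left(o \right)} = \sqrt{3 + o}$
$t{\left(q \right)} = 14$ ($t{\left(q \right)} = 2 - -12 = 2 + 12 = 14$)
$T{\left(J,B \right)} = \left(-31 + B\right) \left(14 + J\right)$ ($T{\left(J,B \right)} = \left(J + 14\right) \left(B - 31\right) = \left(14 + J\right) \left(-31 + B\right) = \left(-31 + B\right) \left(14 + J\right)$)
$P = 6708$ ($P = -434 - 3565 + 14 \cdot 83 + 83 \cdot 115 = -434 - 3565 + 1162 + 9545 = 6708$)
$-4898 + P = -4898 + 6708 = 1810$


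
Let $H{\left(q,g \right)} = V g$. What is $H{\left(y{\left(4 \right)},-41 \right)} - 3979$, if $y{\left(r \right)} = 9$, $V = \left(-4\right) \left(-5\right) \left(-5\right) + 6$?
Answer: $-125$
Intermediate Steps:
$V = -94$ ($V = 20 \left(-5\right) + 6 = -100 + 6 = -94$)
$H{\left(q,g \right)} = - 94 g$
$H{\left(y{\left(4 \right)},-41 \right)} - 3979 = \left(-94\right) \left(-41\right) - 3979 = 3854 - 3979 = -125$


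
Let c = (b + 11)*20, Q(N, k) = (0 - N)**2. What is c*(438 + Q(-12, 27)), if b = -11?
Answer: 0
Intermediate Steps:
Q(N, k) = N**2 (Q(N, k) = (-N)**2 = N**2)
c = 0 (c = (-11 + 11)*20 = 0*20 = 0)
c*(438 + Q(-12, 27)) = 0*(438 + (-12)**2) = 0*(438 + 144) = 0*582 = 0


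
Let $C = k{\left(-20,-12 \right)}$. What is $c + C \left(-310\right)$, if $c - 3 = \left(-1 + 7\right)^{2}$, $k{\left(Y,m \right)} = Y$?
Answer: $6239$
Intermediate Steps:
$C = -20$
$c = 39$ ($c = 3 + \left(-1 + 7\right)^{2} = 3 + 6^{2} = 3 + 36 = 39$)
$c + C \left(-310\right) = 39 - -6200 = 39 + 6200 = 6239$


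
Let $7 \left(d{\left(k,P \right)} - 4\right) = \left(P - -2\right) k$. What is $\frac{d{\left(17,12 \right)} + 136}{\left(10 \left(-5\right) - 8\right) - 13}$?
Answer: $- \frac{174}{71} \approx -2.4507$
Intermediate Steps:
$d{\left(k,P \right)} = 4 + \frac{k \left(2 + P\right)}{7}$ ($d{\left(k,P \right)} = 4 + \frac{\left(P - -2\right) k}{7} = 4 + \frac{\left(P + 2\right) k}{7} = 4 + \frac{\left(2 + P\right) k}{7} = 4 + \frac{k \left(2 + P\right)}{7}$)
$\frac{d{\left(17,12 \right)} + 136}{\left(10 \left(-5\right) - 8\right) - 13} = \frac{\left(4 + \frac{2}{7} \cdot 17 + \frac{1}{7} \cdot 12 \cdot 17\right) + 136}{\left(10 \left(-5\right) - 8\right) - 13} = \frac{\left(4 + \frac{34}{7} + \frac{204}{7}\right) + 136}{\left(-50 - 8\right) - 13} = \frac{38 + 136}{-58 - 13} = \frac{174}{-71} = 174 \left(- \frac{1}{71}\right) = - \frac{174}{71}$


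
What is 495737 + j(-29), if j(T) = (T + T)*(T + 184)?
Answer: 486747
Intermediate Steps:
j(T) = 2*T*(184 + T) (j(T) = (2*T)*(184 + T) = 2*T*(184 + T))
495737 + j(-29) = 495737 + 2*(-29)*(184 - 29) = 495737 + 2*(-29)*155 = 495737 - 8990 = 486747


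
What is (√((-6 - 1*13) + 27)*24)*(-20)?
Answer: -960*√2 ≈ -1357.6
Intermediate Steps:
(√((-6 - 1*13) + 27)*24)*(-20) = (√((-6 - 13) + 27)*24)*(-20) = (√(-19 + 27)*24)*(-20) = (√8*24)*(-20) = ((2*√2)*24)*(-20) = (48*√2)*(-20) = -960*√2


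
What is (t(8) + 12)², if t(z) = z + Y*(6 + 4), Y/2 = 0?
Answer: 400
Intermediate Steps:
Y = 0 (Y = 2*0 = 0)
t(z) = z (t(z) = z + 0*(6 + 4) = z + 0*10 = z + 0 = z)
(t(8) + 12)² = (8 + 12)² = 20² = 400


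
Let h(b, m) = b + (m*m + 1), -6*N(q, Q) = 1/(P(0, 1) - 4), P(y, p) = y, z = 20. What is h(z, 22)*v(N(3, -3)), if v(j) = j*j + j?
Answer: 12625/576 ≈ 21.918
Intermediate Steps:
N(q, Q) = 1/24 (N(q, Q) = -1/(6*(0 - 4)) = -⅙/(-4) = -⅙*(-¼) = 1/24)
v(j) = j + j² (v(j) = j² + j = j + j²)
h(b, m) = 1 + b + m² (h(b, m) = b + (m² + 1) = b + (1 + m²) = 1 + b + m²)
h(z, 22)*v(N(3, -3)) = (1 + 20 + 22²)*((1 + 1/24)/24) = (1 + 20 + 484)*((1/24)*(25/24)) = 505*(25/576) = 12625/576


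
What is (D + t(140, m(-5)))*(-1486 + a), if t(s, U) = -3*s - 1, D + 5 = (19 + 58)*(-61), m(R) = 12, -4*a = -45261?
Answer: -201420991/4 ≈ -5.0355e+7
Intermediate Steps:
a = 45261/4 (a = -¼*(-45261) = 45261/4 ≈ 11315.)
D = -4702 (D = -5 + (19 + 58)*(-61) = -5 + 77*(-61) = -5 - 4697 = -4702)
t(s, U) = -1 - 3*s
(D + t(140, m(-5)))*(-1486 + a) = (-4702 + (-1 - 3*140))*(-1486 + 45261/4) = (-4702 + (-1 - 420))*(39317/4) = (-4702 - 421)*(39317/4) = -5123*39317/4 = -201420991/4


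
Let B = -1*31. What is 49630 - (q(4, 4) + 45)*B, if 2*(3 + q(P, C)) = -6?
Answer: 50839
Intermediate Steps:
B = -31
q(P, C) = -6 (q(P, C) = -3 + (1/2)*(-6) = -3 - 3 = -6)
49630 - (q(4, 4) + 45)*B = 49630 - (-6 + 45)*(-31) = 49630 - 39*(-31) = 49630 - 1*(-1209) = 49630 + 1209 = 50839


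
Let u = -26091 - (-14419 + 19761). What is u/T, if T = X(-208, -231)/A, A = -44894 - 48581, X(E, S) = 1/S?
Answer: -678724124925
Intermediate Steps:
A = -93475
T = 1/21592725 (T = 1/(-231*(-93475)) = -1/231*(-1/93475) = 1/21592725 ≈ 4.6312e-8)
u = -31433 (u = -26091 - 1*5342 = -26091 - 5342 = -31433)
u/T = -31433/1/21592725 = -31433*21592725 = -678724124925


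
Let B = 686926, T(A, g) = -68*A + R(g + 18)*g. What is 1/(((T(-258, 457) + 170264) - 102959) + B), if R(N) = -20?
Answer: 1/762635 ≈ 1.3112e-6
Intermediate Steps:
T(A, g) = -68*A - 20*g
1/(((T(-258, 457) + 170264) - 102959) + B) = 1/((((-68*(-258) - 20*457) + 170264) - 102959) + 686926) = 1/((((17544 - 9140) + 170264) - 102959) + 686926) = 1/(((8404 + 170264) - 102959) + 686926) = 1/((178668 - 102959) + 686926) = 1/(75709 + 686926) = 1/762635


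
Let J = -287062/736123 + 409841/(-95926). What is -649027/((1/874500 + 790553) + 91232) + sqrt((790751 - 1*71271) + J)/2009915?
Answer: -567574111500/771120982501 + sqrt(3587478912671281358505622130)/141926801011513670 ≈ -0.73562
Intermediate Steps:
J = -329230095855/70613334898 (J = -287062*1/736123 + 409841*(-1/95926) = -287062/736123 - 409841/95926 = -329230095855/70613334898 ≈ -4.6624)
-649027/((1/874500 + 790553) + 91232) + sqrt((790751 - 1*71271) + J)/2009915 = -649027/((1/874500 + 790553) + 91232) + sqrt((790751 - 1*71271) - 329230095855/70613334898)/2009915 = -649027/((1/874500 + 790553) + 91232) + sqrt((790751 - 71271) - 329230095855/70613334898)*(1/2009915) = -649027/(691338598501/874500 + 91232) + sqrt(719480 - 329230095855/70613334898)*(1/2009915) = -649027/771120982501/874500 + sqrt(50804552962317185/70613334898)*(1/2009915) = -649027*874500/771120982501 + (sqrt(3587478912671281358505622130)/70613334898)*(1/2009915) = -567574111500/771120982501 + sqrt(3587478912671281358505622130)/141926801011513670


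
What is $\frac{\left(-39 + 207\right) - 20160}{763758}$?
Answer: $- \frac{3332}{127293} \approx -0.026176$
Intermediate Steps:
$\frac{\left(-39 + 207\right) - 20160}{763758} = \left(168 - 20160\right) \frac{1}{763758} = \left(-19992\right) \frac{1}{763758} = - \frac{3332}{127293}$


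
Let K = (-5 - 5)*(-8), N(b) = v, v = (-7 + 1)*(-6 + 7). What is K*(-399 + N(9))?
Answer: -32400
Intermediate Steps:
v = -6 (v = -6*1 = -6)
N(b) = -6
K = 80 (K = -10*(-8) = 80)
K*(-399 + N(9)) = 80*(-399 - 6) = 80*(-405) = -32400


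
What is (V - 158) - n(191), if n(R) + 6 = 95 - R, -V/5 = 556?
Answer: -2836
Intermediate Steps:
V = -2780 (V = -5*556 = -2780)
n(R) = 89 - R (n(R) = -6 + (95 - R) = 89 - R)
(V - 158) - n(191) = (-2780 - 158) - (89 - 1*191) = -2938 - (89 - 191) = -2938 - 1*(-102) = -2938 + 102 = -2836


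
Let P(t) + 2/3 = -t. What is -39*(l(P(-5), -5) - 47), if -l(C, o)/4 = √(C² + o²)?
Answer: 1833 + 52*√394 ≈ 2865.2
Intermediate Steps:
P(t) = -⅔ - t
l(C, o) = -4*√(C² + o²)
-39*(l(P(-5), -5) - 47) = -39*(-4*√((-⅔ - 1*(-5))² + (-5)²) - 47) = -39*(-4*√((-⅔ + 5)² + 25) - 47) = -39*(-4*√((13/3)² + 25) - 47) = -39*(-4*√(169/9 + 25) - 47) = -39*(-4*√394/3 - 47) = -39*(-47 - 4*√394/3) = 1833 + 52*√394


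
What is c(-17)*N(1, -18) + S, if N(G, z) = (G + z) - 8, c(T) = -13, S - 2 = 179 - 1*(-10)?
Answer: 516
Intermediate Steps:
S = 191 (S = 2 + (179 - 1*(-10)) = 2 + (179 + 10) = 2 + 189 = 191)
N(G, z) = -8 + G + z
c(-17)*N(1, -18) + S = -13*(-8 + 1 - 18) + 191 = -13*(-25) + 191 = 325 + 191 = 516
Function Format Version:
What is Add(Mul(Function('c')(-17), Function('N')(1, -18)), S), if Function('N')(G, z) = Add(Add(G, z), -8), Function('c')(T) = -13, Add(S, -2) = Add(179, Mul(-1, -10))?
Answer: 516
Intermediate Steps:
S = 191 (S = Add(2, Add(179, Mul(-1, -10))) = Add(2, Add(179, 10)) = Add(2, 189) = 191)
Function('N')(G, z) = Add(-8, G, z)
Add(Mul(Function('c')(-17), Function('N')(1, -18)), S) = Add(Mul(-13, Add(-8, 1, -18)), 191) = Add(Mul(-13, -25), 191) = Add(325, 191) = 516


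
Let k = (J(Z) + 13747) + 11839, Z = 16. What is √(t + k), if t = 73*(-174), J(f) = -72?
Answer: 2*√3203 ≈ 113.19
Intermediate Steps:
k = 25514 (k = (-72 + 13747) + 11839 = 13675 + 11839 = 25514)
t = -12702
√(t + k) = √(-12702 + 25514) = √12812 = 2*√3203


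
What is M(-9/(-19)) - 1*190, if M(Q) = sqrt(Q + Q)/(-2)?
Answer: -190 - 3*sqrt(38)/38 ≈ -190.49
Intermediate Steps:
M(Q) = -sqrt(2)*sqrt(Q)/2 (M(Q) = sqrt(2*Q)*(-1/2) = (sqrt(2)*sqrt(Q))*(-1/2) = -sqrt(2)*sqrt(Q)/2)
M(-9/(-19)) - 1*190 = -sqrt(2)*sqrt(-9/(-19))/2 - 1*190 = -sqrt(2)*sqrt(-9*(-1/19))/2 - 190 = -sqrt(2)*sqrt(9/19)/2 - 190 = -sqrt(2)*3*sqrt(19)/19/2 - 190 = -3*sqrt(38)/38 - 190 = -190 - 3*sqrt(38)/38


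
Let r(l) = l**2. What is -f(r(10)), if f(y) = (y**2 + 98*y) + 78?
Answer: -19878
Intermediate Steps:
f(y) = 78 + y**2 + 98*y
-f(r(10)) = -(78 + (10**2)**2 + 98*10**2) = -(78 + 100**2 + 98*100) = -(78 + 10000 + 9800) = -1*19878 = -19878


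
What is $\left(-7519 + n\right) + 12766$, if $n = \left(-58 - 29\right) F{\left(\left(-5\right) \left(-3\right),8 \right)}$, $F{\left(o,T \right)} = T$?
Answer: $4551$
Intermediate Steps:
$n = -696$ ($n = \left(-58 - 29\right) 8 = \left(-87\right) 8 = -696$)
$\left(-7519 + n\right) + 12766 = \left(-7519 - 696\right) + 12766 = -8215 + 12766 = 4551$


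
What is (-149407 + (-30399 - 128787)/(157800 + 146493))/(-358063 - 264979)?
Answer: 15154554479/63195773102 ≈ 0.23980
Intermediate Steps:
(-149407 + (-30399 - 128787)/(157800 + 146493))/(-358063 - 264979) = (-149407 - 159186/304293)/(-623042) = (-149407 - 159186*1/304293)*(-1/623042) = (-149407 - 53062/101431)*(-1/623042) = -15154554479/101431*(-1/623042) = 15154554479/63195773102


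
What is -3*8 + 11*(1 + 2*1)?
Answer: 9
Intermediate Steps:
-3*8 + 11*(1 + 2*1) = -24 + 11*(1 + 2) = -24 + 11*3 = -24 + 33 = 9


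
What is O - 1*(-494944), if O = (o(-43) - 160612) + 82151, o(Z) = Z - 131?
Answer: 416309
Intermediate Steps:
o(Z) = -131 + Z
O = -78635 (O = ((-131 - 43) - 160612) + 82151 = (-174 - 160612) + 82151 = -160786 + 82151 = -78635)
O - 1*(-494944) = -78635 - 1*(-494944) = -78635 + 494944 = 416309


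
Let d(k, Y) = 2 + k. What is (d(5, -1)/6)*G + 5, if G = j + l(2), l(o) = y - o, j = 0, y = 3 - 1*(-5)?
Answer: 12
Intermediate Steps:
y = 8 (y = 3 + 5 = 8)
l(o) = 8 - o
G = 6 (G = 0 + (8 - 1*2) = 0 + (8 - 2) = 0 + 6 = 6)
(d(5, -1)/6)*G + 5 = ((2 + 5)/6)*6 + 5 = (7*(⅙))*6 + 5 = (7/6)*6 + 5 = 7 + 5 = 12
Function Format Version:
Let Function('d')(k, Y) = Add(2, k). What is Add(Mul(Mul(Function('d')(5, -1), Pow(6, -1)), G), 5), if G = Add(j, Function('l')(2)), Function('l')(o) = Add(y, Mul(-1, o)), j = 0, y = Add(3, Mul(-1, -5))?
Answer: 12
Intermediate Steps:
y = 8 (y = Add(3, 5) = 8)
Function('l')(o) = Add(8, Mul(-1, o))
G = 6 (G = Add(0, Add(8, Mul(-1, 2))) = Add(0, Add(8, -2)) = Add(0, 6) = 6)
Add(Mul(Mul(Function('d')(5, -1), Pow(6, -1)), G), 5) = Add(Mul(Mul(Add(2, 5), Pow(6, -1)), 6), 5) = Add(Mul(Mul(7, Rational(1, 6)), 6), 5) = Add(Mul(Rational(7, 6), 6), 5) = Add(7, 5) = 12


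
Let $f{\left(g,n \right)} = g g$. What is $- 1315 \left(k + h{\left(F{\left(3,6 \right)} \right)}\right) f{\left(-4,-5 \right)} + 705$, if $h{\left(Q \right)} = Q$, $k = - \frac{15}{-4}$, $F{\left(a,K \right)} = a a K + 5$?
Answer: $-1319555$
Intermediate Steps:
$F{\left(a,K \right)} = 5 + K a^{2}$ ($F{\left(a,K \right)} = a^{2} K + 5 = K a^{2} + 5 = 5 + K a^{2}$)
$f{\left(g,n \right)} = g^{2}$
$k = \frac{15}{4}$ ($k = \left(-15\right) \left(- \frac{1}{4}\right) = \frac{15}{4} \approx 3.75$)
$- 1315 \left(k + h{\left(F{\left(3,6 \right)} \right)}\right) f{\left(-4,-5 \right)} + 705 = - 1315 \left(\frac{15}{4} + \left(5 + 6 \cdot 3^{2}\right)\right) \left(-4\right)^{2} + 705 = - 1315 \left(\frac{15}{4} + \left(5 + 6 \cdot 9\right)\right) 16 + 705 = - 1315 \left(\frac{15}{4} + \left(5 + 54\right)\right) 16 + 705 = - 1315 \left(\frac{15}{4} + 59\right) 16 + 705 = - 1315 \cdot \frac{251}{4} \cdot 16 + 705 = \left(-1315\right) 1004 + 705 = -1320260 + 705 = -1319555$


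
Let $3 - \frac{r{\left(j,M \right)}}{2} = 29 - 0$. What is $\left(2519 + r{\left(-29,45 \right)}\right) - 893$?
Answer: $1574$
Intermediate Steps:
$r{\left(j,M \right)} = -52$ ($r{\left(j,M \right)} = 6 - 2 \left(29 - 0\right) = 6 - 2 \left(29 + 0\right) = 6 - 58 = -52$)
$\left(2519 + r{\left(-29,45 \right)}\right) - 893 = \left(2519 - 52\right) - 893 = 2467 - 893 = 1574$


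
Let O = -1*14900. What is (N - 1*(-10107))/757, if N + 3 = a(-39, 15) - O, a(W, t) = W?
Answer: 24965/757 ≈ 32.979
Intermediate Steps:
O = -14900
N = 14858 (N = -3 + (-39 - 1*(-14900)) = -3 + (-39 + 14900) = -3 + 14861 = 14858)
(N - 1*(-10107))/757 = (14858 - 1*(-10107))/757 = (14858 + 10107)*(1/757) = 24965*(1/757) = 24965/757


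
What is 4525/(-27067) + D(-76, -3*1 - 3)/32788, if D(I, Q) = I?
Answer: -37605698/221868199 ≈ -0.16950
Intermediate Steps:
4525/(-27067) + D(-76, -3*1 - 3)/32788 = 4525/(-27067) - 76/32788 = 4525*(-1/27067) - 76*1/32788 = -4525/27067 - 19/8197 = -37605698/221868199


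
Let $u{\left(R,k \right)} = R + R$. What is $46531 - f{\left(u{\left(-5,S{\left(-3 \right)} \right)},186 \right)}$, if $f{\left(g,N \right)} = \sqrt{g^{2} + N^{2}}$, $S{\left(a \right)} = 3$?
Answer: $46531 - 2 \sqrt{8674} \approx 46345.0$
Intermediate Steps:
$u{\left(R,k \right)} = 2 R$
$f{\left(g,N \right)} = \sqrt{N^{2} + g^{2}}$
$46531 - f{\left(u{\left(-5,S{\left(-3 \right)} \right)},186 \right)} = 46531 - \sqrt{186^{2} + \left(2 \left(-5\right)\right)^{2}} = 46531 - \sqrt{34596 + \left(-10\right)^{2}} = 46531 - \sqrt{34596 + 100} = 46531 - \sqrt{34696} = 46531 - 2 \sqrt{8674}$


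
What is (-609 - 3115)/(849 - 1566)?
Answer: 3724/717 ≈ 5.1939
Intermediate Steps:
(-609 - 3115)/(849 - 1566) = -3724/(-717) = -3724*(-1/717) = 3724/717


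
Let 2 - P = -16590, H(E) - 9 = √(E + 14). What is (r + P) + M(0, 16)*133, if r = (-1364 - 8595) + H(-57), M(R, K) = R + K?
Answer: 8770 + I*√43 ≈ 8770.0 + 6.5574*I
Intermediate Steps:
H(E) = 9 + √(14 + E) (H(E) = 9 + √(E + 14) = 9 + √(14 + E))
M(R, K) = K + R
P = 16592 (P = 2 - 1*(-16590) = 2 + 16590 = 16592)
r = -9950 + I*√43 (r = (-1364 - 8595) + (9 + √(14 - 57)) = -9959 + (9 + √(-43)) = -9959 + (9 + I*√43) = -9950 + I*√43 ≈ -9950.0 + 6.5574*I)
(r + P) + M(0, 16)*133 = ((-9950 + I*√43) + 16592) + (16 + 0)*133 = (6642 + I*√43) + 16*133 = (6642 + I*√43) + 2128 = 8770 + I*√43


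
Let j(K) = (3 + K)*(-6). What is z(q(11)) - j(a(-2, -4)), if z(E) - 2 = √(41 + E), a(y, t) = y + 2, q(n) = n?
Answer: 20 + 2*√13 ≈ 27.211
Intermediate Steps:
a(y, t) = 2 + y
j(K) = -18 - 6*K
z(E) = 2 + √(41 + E)
z(q(11)) - j(a(-2, -4)) = (2 + √(41 + 11)) - (-18 - 6*(2 - 2)) = (2 + √52) - (-18 - 6*0) = (2 + 2*√13) - (-18 + 0) = (2 + 2*√13) - 1*(-18) = (2 + 2*√13) + 18 = 20 + 2*√13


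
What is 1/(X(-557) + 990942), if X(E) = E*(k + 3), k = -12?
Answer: 1/995955 ≈ 1.0041e-6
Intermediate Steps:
X(E) = -9*E (X(E) = E*(-12 + 3) = E*(-9) = -9*E)
1/(X(-557) + 990942) = 1/(-9*(-557) + 990942) = 1/(5013 + 990942) = 1/995955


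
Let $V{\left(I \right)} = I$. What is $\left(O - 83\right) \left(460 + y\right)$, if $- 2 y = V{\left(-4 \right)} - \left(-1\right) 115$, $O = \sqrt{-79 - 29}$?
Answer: $- \frac{67147}{2} + 2427 i \sqrt{3} \approx -33574.0 + 4203.7 i$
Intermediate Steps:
$O = 6 i \sqrt{3}$ ($O = \sqrt{-108} = 6 i \sqrt{3} \approx 10.392 i$)
$y = - \frac{111}{2}$ ($y = - \frac{-4 - \left(-1\right) 115}{2} = - \frac{-4 - -115}{2} = - \frac{-4 + 115}{2} = \left(- \frac{1}{2}\right) 111 = - \frac{111}{2} \approx -55.5$)
$\left(O - 83\right) \left(460 + y\right) = \left(6 i \sqrt{3} - 83\right) \left(460 - \frac{111}{2}\right) = \left(-83 + 6 i \sqrt{3}\right) \frac{809}{2} = - \frac{67147}{2} + 2427 i \sqrt{3}$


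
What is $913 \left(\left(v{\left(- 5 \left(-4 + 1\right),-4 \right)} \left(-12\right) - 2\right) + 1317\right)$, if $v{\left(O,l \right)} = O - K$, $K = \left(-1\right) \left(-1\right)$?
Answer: $1047211$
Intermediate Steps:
$K = 1$
$v{\left(O,l \right)} = -1 + O$ ($v{\left(O,l \right)} = O - 1 = -1 + O$)
$913 \left(\left(v{\left(- 5 \left(-4 + 1\right),-4 \right)} \left(-12\right) - 2\right) + 1317\right) = 913 \left(\left(\left(-1 - 5 \left(-4 + 1\right)\right) \left(-12\right) - 2\right) + 1317\right) = 913 \left(\left(\left(-1 - -15\right) \left(-12\right) - 2\right) + 1317\right) = 913 \left(\left(\left(-1 + 15\right) \left(-12\right) - 2\right) + 1317\right) = 913 \left(\left(14 \left(-12\right) - 2\right) + 1317\right) = 913 \left(\left(-168 - 2\right) + 1317\right) = 913 \left(-170 + 1317\right) = 913 \cdot 1147 = 1047211$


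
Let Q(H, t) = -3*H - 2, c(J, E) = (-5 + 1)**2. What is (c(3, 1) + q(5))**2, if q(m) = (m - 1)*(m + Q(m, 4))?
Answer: 1024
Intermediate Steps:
c(J, E) = 16 (c(J, E) = (-4)**2 = 16)
Q(H, t) = -2 - 3*H
q(m) = (-1 + m)*(-2 - 2*m) (q(m) = (m - 1)*(m + (-2 - 3*m)) = (-1 + m)*(-2 - 2*m))
(c(3, 1) + q(5))**2 = (16 + (2 - 2*5**2))**2 = (16 + (2 - 2*25))**2 = (16 + (2 - 50))**2 = (16 - 48)**2 = (-32)**2 = 1024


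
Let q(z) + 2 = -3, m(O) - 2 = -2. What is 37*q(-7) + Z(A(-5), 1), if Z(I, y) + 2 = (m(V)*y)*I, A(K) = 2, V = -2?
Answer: -187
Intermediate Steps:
m(O) = 0 (m(O) = 2 - 2 = 0)
q(z) = -5 (q(z) = -2 - 3 = -5)
Z(I, y) = -2 (Z(I, y) = -2 + (0*y)*I = -2 + 0*I = -2 + 0 = -2)
37*q(-7) + Z(A(-5), 1) = 37*(-5) - 2 = -185 - 2 = -187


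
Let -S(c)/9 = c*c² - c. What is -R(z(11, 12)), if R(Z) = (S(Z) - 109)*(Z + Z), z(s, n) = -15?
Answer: 903930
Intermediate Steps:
S(c) = -9*c³ + 9*c (S(c) = -9*(c*c² - c) = -9*(c³ - c) = -9*c³ + 9*c)
R(Z) = 2*Z*(-109 + 9*Z*(1 - Z²)) (R(Z) = (9*Z*(1 - Z²) - 109)*(Z + Z) = (-109 + 9*Z*(1 - Z²))*(2*Z) = 2*Z*(-109 + 9*Z*(1 - Z²)))
-R(z(11, 12)) = -2*(-15)*(-109 - 9*(-15)³ + 9*(-15)) = -2*(-15)*(-109 - 9*(-3375) - 135) = -2*(-15)*(-109 + 30375 - 135) = -2*(-15)*30131 = -1*(-903930) = 903930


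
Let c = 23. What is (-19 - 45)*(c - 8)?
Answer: -960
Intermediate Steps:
(-19 - 45)*(c - 8) = (-19 - 45)*(23 - 8) = -64*15 = -960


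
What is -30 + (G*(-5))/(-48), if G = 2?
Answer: -715/24 ≈ -29.792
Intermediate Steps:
-30 + (G*(-5))/(-48) = -30 + (2*(-5))/(-48) = -30 - 10*(-1/48) = -30 + 5/24 = -715/24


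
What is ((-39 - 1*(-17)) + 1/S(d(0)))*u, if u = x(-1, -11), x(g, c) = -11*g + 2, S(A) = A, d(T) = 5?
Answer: -1417/5 ≈ -283.40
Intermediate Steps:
x(g, c) = 2 - 11*g
u = 13 (u = 2 - 11*(-1) = 2 + 11 = 13)
((-39 - 1*(-17)) + 1/S(d(0)))*u = ((-39 - 1*(-17)) + 1/5)*13 = ((-39 + 17) + ⅕)*13 = (-22 + ⅕)*13 = -109/5*13 = -1417/5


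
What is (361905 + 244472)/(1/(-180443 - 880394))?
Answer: -643267157549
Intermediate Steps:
(361905 + 244472)/(1/(-180443 - 880394)) = 606377/(1/(-1060837)) = 606377/(-1/1060837) = 606377*(-1060837) = -643267157549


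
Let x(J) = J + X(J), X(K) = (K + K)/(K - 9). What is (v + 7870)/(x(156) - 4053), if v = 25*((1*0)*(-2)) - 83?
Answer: -381563/190849 ≈ -1.9993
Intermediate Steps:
X(K) = 2*K/(-9 + K) (X(K) = (2*K)/(-9 + K) = 2*K/(-9 + K))
v = -83 (v = 25*(0*(-2)) - 83 = 25*0 - 83 = 0 - 83 = -83)
x(J) = J + 2*J/(-9 + J)
(v + 7870)/(x(156) - 4053) = (-83 + 7870)/(156*(-7 + 156)/(-9 + 156) - 4053) = 7787/(156*149/147 - 4053) = 7787/(156*(1/147)*149 - 4053) = 7787/(7748/49 - 4053) = 7787/(-190849/49) = 7787*(-49/190849) = -381563/190849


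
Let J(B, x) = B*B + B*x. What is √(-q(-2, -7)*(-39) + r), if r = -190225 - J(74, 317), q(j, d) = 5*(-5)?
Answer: I*√220134 ≈ 469.18*I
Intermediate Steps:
q(j, d) = -25
J(B, x) = B² + B*x
r = -219159 (r = -190225 - 74*(74 + 317) = -190225 - 74*391 = -190225 - 1*28934 = -190225 - 28934 = -219159)
√(-q(-2, -7)*(-39) + r) = √(-1*(-25)*(-39) - 219159) = √(25*(-39) - 219159) = √(-975 - 219159) = √(-220134) = I*√220134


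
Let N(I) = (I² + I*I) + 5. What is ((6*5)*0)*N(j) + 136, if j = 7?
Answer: 136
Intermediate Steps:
N(I) = 5 + 2*I² (N(I) = (I² + I²) + 5 = 2*I² + 5 = 5 + 2*I²)
((6*5)*0)*N(j) + 136 = ((6*5)*0)*(5 + 2*7²) + 136 = (30*0)*(5 + 2*49) + 136 = 0*(5 + 98) + 136 = 0*103 + 136 = 0 + 136 = 136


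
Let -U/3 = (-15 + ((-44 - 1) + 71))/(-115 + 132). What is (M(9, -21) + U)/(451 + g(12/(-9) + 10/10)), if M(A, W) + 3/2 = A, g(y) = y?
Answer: 567/45968 ≈ 0.012335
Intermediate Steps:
M(A, W) = -3/2 + A
U = -33/17 (U = -3*(-15 + ((-44 - 1) + 71))/(-115 + 132) = -3*(-15 + (-45 + 71))/17 = -3*(-15 + 26)/17 = -33/17 ≈ -1.9412)
(M(9, -21) + U)/(451 + g(12/(-9) + 10/10)) = ((-3/2 + 9) - 33/17)/(451 + (12/(-9) + 10/10)) = (15/2 - 33/17)/(451 + (12*(-⅑) + 10*(⅒))) = 189/(34*(451 + (-4/3 + 1))) = 189/(34*(451 - ⅓)) = 189/(34*(1352/3)) = (189/34)*(3/1352) = 567/45968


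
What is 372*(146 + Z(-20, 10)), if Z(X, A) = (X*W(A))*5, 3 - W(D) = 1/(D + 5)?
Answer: -54808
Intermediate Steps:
W(D) = 3 - 1/(5 + D) (W(D) = 3 - 1/(D + 5) = 3 - 1/(5 + D))
Z(X, A) = 5*X*(14 + 3*A)/(5 + A) (Z(X, A) = (X*((14 + 3*A)/(5 + A)))*5 = (X*(14 + 3*A)/(5 + A))*5 = 5*X*(14 + 3*A)/(5 + A))
372*(146 + Z(-20, 10)) = 372*(146 + 5*(-20)*(14 + 3*10)/(5 + 10)) = 372*(146 + 5*(-20)*(14 + 30)/15) = 372*(146 + 5*(-20)*(1/15)*44) = 372*(146 - 880/3) = 372*(-442/3) = -54808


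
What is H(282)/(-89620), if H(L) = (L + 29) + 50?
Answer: -361/89620 ≈ -0.0040281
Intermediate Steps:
H(L) = 79 + L (H(L) = (29 + L) + 50 = 79 + L)
H(282)/(-89620) = (79 + 282)/(-89620) = 361*(-1/89620) = -361/89620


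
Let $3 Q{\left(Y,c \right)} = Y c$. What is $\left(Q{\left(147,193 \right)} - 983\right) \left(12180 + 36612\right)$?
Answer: $413463408$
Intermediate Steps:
$Q{\left(Y,c \right)} = \frac{Y c}{3}$
$\left(Q{\left(147,193 \right)} - 983\right) \left(12180 + 36612\right) = \left(\frac{1}{3} \cdot 147 \cdot 193 - 983\right) \left(12180 + 36612\right) = \left(9457 - 983\right) 48792 = 8474 \cdot 48792 = 413463408$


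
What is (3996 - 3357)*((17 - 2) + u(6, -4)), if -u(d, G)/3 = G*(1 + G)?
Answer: -13419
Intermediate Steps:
u(d, G) = -3*G*(1 + G)
(3996 - 3357)*((17 - 2) + u(6, -4)) = (3996 - 3357)*((17 - 2) - 3*(-4)*(1 - 4)) = 639*(15 - 3*(-4)*(-3)) = 639*(15 - 36) = 639*(-21) = -13419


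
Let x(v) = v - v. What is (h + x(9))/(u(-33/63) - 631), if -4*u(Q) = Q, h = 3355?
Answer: -281820/52993 ≈ -5.3181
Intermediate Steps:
u(Q) = -Q/4
x(v) = 0
(h + x(9))/(u(-33/63) - 631) = (3355 + 0)/(-(-33)/(4*63) - 631) = 3355/(-(-33)/(4*63) - 631) = 3355/(-¼*(-11/21) - 631) = 3355/(11/84 - 631) = 3355/(-52993/84) = 3355*(-84/52993) = -281820/52993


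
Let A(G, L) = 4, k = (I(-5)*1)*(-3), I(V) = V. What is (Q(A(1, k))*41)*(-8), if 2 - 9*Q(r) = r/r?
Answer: -328/9 ≈ -36.444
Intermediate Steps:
k = 15 (k = -5*1*(-3) = -5*(-3) = 15)
Q(r) = ⅑ (Q(r) = 2/9 - r/(9*r) = 2/9 - ⅑*1 = 2/9 - ⅑ = ⅑)
(Q(A(1, k))*41)*(-8) = ((⅑)*41)*(-8) = (41/9)*(-8) = -328/9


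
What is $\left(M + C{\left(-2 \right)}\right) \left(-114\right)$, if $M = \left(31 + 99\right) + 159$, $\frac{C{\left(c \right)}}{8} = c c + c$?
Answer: $-34770$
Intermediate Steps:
$C{\left(c \right)} = 8 c + 8 c^{2}$ ($C{\left(c \right)} = 8 \left(c c + c\right) = 8 \left(c^{2} + c\right) = 8 \left(c + c^{2}\right) = 8 c + 8 c^{2}$)
$M = 289$ ($M = 130 + 159 = 289$)
$\left(M + C{\left(-2 \right)}\right) \left(-114\right) = \left(289 + 8 \left(-2\right) \left(1 - 2\right)\right) \left(-114\right) = \left(289 + 8 \left(-2\right) \left(-1\right)\right) \left(-114\right) = \left(289 + 16\right) \left(-114\right) = 305 \left(-114\right) = -34770$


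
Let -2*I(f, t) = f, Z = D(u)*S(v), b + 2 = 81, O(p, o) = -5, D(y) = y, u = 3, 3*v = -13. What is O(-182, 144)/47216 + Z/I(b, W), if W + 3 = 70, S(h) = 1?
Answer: -283691/3730064 ≈ -0.076055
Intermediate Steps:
v = -13/3 (v = (⅓)*(-13) = -13/3 ≈ -4.3333)
W = 67 (W = -3 + 70 = 67)
b = 79 (b = -2 + 81 = 79)
Z = 3 (Z = 3*1 = 3)
I(f, t) = -f/2
O(-182, 144)/47216 + Z/I(b, W) = -5/47216 + 3/((-½*79)) = -5*1/47216 + 3/(-79/2) = -5/47216 + 3*(-2/79) = -5/47216 - 6/79 = -283691/3730064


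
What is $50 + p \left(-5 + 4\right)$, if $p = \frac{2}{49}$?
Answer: $\frac{2448}{49} \approx 49.959$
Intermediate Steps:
$p = \frac{2}{49}$ ($p = 2 \cdot \frac{1}{49} = \frac{2}{49} \approx 0.040816$)
$50 + p \left(-5 + 4\right) = 50 + \frac{2 \left(-5 + 4\right)}{49} = 50 + \frac{2}{49} \left(-1\right) = 50 - \frac{2}{49} = \frac{2448}{49}$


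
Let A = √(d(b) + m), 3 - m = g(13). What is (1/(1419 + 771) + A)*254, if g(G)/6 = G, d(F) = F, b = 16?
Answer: 127/1095 + 254*I*√59 ≈ 0.11598 + 1951.0*I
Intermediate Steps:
g(G) = 6*G
m = -75 (m = 3 - 6*13 = 3 - 1*78 = 3 - 78 = -75)
A = I*√59 (A = √(16 - 75) = √(-59) = I*√59 ≈ 7.6811*I)
(1/(1419 + 771) + A)*254 = (1/(1419 + 771) + I*√59)*254 = (1/2190 + I*√59)*254 = 127/1095 + 254*I*√59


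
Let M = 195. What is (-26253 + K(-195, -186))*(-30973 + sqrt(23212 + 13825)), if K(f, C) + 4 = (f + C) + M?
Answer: 819019039 - 26443*sqrt(37037) ≈ 8.1393e+8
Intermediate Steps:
K(f, C) = 191 + C + f (K(f, C) = -4 + ((f + C) + 195) = -4 + ((C + f) + 195) = -4 + (195 + C + f) = 191 + C + f)
(-26253 + K(-195, -186))*(-30973 + sqrt(23212 + 13825)) = (-26253 + (191 - 186 - 195))*(-30973 + sqrt(23212 + 13825)) = (-26253 - 190)*(-30973 + sqrt(37037)) = -26443*(-30973 + sqrt(37037)) = 819019039 - 26443*sqrt(37037)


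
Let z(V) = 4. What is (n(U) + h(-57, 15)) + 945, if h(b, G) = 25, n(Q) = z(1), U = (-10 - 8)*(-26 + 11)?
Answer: 974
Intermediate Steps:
U = 270 (U = -18*(-15) = 270)
n(Q) = 4
(n(U) + h(-57, 15)) + 945 = (4 + 25) + 945 = 29 + 945 = 974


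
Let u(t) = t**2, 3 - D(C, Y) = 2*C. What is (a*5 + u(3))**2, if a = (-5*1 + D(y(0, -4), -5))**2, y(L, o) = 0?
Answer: 841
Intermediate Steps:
D(C, Y) = 3 - 2*C
a = 4 (a = (-5*1 + (3 - 2*0))**2 = (-5 + (3 + 0))**2 = (-5 + 3)**2 = (-2)**2 = 4)
(a*5 + u(3))**2 = (4*5 + 3**2)**2 = (20 + 9)**2 = 29**2 = 841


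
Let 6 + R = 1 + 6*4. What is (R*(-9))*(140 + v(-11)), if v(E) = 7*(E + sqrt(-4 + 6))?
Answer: -10773 - 1197*sqrt(2) ≈ -12466.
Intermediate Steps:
R = 19 (R = -6 + (1 + 6*4) = -6 + (1 + 24) = -6 + 25 = 19)
v(E) = 7*E + 7*sqrt(2) (v(E) = 7*(E + sqrt(2)) = 7*E + 7*sqrt(2))
(R*(-9))*(140 + v(-11)) = (19*(-9))*(140 + (7*(-11) + 7*sqrt(2))) = -171*(140 + (-77 + 7*sqrt(2))) = -171*(63 + 7*sqrt(2)) = -10773 - 1197*sqrt(2)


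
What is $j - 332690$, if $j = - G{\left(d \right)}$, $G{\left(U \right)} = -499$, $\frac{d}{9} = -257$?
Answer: $-332191$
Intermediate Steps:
$d = -2313$ ($d = 9 \left(-257\right) = -2313$)
$j = 499$ ($j = \left(-1\right) \left(-499\right) = 499$)
$j - 332690 = 499 - 332690 = -332191$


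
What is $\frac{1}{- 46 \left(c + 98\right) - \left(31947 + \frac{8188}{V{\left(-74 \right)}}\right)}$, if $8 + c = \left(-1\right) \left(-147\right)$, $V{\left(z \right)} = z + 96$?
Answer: $- \frac{11}{475433} \approx -2.3137 \cdot 10^{-5}$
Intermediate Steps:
$V{\left(z \right)} = 96 + z$
$c = 139$ ($c = -8 - -147 = -8 + 147 = 139$)
$\frac{1}{- 46 \left(c + 98\right) - \left(31947 + \frac{8188}{V{\left(-74 \right)}}\right)} = \frac{1}{- 46 \left(139 + 98\right) - \left(31947 + \frac{8188}{96 - 74}\right)} = \frac{1}{\left(-46\right) 237 - \left(31947 + \frac{8188}{22}\right)} = \frac{1}{-10902 - \frac{355511}{11}} = \frac{1}{- \frac{475433}{11}} = - \frac{11}{475433}$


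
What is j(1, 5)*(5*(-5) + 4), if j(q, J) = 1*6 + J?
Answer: -231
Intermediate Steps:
j(q, J) = 6 + J
j(1, 5)*(5*(-5) + 4) = (6 + 5)*(5*(-5) + 4) = 11*(-25 + 4) = 11*(-21) = -231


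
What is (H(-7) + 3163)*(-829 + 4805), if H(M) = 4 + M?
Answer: 12564160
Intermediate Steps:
(H(-7) + 3163)*(-829 + 4805) = ((4 - 7) + 3163)*(-829 + 4805) = (-3 + 3163)*3976 = 3160*3976 = 12564160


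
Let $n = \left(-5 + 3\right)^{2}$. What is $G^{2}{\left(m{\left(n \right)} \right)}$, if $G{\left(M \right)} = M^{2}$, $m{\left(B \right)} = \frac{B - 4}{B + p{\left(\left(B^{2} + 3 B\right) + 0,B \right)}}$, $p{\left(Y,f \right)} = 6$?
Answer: $0$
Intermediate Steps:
$n = 4$ ($n = \left(-2\right)^{2} = 4$)
$m{\left(B \right)} = \frac{-4 + B}{6 + B}$ ($m{\left(B \right)} = \frac{B - 4}{B + 6} = \frac{-4 + B}{6 + B}$)
$G^{2}{\left(m{\left(n \right)} \right)} = \left(\left(\frac{-4 + 4}{6 + 4}\right)^{2}\right)^{2} = \left(\left(\frac{1}{10} \cdot 0\right)^{2}\right)^{2} = \left(0^{2}\right)^{2} = 0^{2} = 0$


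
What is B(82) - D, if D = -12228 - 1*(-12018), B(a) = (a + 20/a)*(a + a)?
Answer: 13698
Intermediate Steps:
B(a) = 2*a*(a + 20/a) (B(a) = (a + 20/a)*(2*a) = 2*a*(a + 20/a))
D = -210 (D = -12228 + 12018 = -210)
B(82) - D = (40 + 2*82²) - 1*(-210) = (40 + 2*6724) + 210 = (40 + 13448) + 210 = 13488 + 210 = 13698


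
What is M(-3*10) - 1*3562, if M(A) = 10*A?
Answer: -3862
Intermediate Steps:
M(-3*10) - 1*3562 = 10*(-3*10) - 1*3562 = 10*(-30) - 3562 = -300 - 3562 = -3862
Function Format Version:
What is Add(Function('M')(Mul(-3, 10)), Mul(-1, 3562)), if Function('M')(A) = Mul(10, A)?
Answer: -3862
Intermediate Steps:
Add(Function('M')(Mul(-3, 10)), Mul(-1, 3562)) = Add(Mul(10, Mul(-3, 10)), Mul(-1, 3562)) = Add(Mul(10, -30), -3562) = Add(-300, -3562) = -3862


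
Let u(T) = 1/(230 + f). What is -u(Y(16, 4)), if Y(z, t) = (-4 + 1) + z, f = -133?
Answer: -1/97 ≈ -0.010309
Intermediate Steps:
Y(z, t) = -3 + z
u(T) = 1/97 (u(T) = 1/(230 - 133) = 1/97)
-u(Y(16, 4)) = -1*1/97 = -1/97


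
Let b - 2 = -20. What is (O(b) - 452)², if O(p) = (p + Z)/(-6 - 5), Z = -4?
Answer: 202500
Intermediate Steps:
b = -18 (b = 2 - 20 = -18)
O(p) = 4/11 - p/11 (O(p) = (p - 4)/(-6 - 5) = (-4 + p)/(-11) = (-4 + p)*(-1/11) = 4/11 - p/11)
(O(b) - 452)² = ((4/11 - 1/11*(-18)) - 452)² = ((4/11 + 18/11) - 452)² = (2 - 452)² = (-450)² = 202500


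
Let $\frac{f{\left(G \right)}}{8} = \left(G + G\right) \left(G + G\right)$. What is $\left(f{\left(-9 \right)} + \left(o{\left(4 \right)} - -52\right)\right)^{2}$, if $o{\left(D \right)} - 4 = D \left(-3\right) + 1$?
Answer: $6953769$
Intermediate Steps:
$o{\left(D \right)} = 5 - 3 D$ ($o{\left(D \right)} = 4 + \left(D \left(-3\right) + 1\right) = 4 - \left(-1 + 3 D\right) = 5 - 3 D$)
$f{\left(G \right)} = 32 G^{2}$ ($f{\left(G \right)} = 8 \left(G + G\right) \left(G + G\right) = 8 \cdot 2 G 2 G = 8 \cdot 4 G^{2} = 32 G^{2}$)
$\left(f{\left(-9 \right)} + \left(o{\left(4 \right)} - -52\right)\right)^{2} = \left(32 \left(-9\right)^{2} + \left(\left(5 - 12\right) - -52\right)\right)^{2} = \left(32 \cdot 81 + \left(\left(5 - 12\right) + 52\right)\right)^{2} = \left(2592 + \left(-7 + 52\right)\right)^{2} = \left(2592 + 45\right)^{2} = 2637^{2} = 6953769$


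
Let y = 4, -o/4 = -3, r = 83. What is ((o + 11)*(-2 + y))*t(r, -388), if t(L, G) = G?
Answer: -17848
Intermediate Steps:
o = 12 (o = -4*(-3) = 12)
((o + 11)*(-2 + y))*t(r, -388) = ((12 + 11)*(-2 + 4))*(-388) = (23*2)*(-388) = 46*(-388) = -17848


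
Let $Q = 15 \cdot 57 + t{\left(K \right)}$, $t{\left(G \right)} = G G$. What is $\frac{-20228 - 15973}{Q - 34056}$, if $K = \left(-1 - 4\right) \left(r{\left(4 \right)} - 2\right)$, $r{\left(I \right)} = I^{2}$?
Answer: $\frac{36201}{28301} \approx 1.2791$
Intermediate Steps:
$K = -70$ ($K = \left(-1 - 4\right) \left(4^{2} - 2\right) = - 5 \left(16 - 2\right) = \left(-5\right) 14 = -70$)
$t{\left(G \right)} = G^{2}$
$Q = 5755$ ($Q = 15 \cdot 57 + \left(-70\right)^{2} = 855 + 4900 = 5755$)
$\frac{-20228 - 15973}{Q - 34056} = \frac{-20228 - 15973}{5755 - 34056} = - \frac{36201}{-28301} = \left(-36201\right) \left(- \frac{1}{28301}\right) = \frac{36201}{28301}$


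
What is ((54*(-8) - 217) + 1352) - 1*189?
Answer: 514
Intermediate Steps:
((54*(-8) - 217) + 1352) - 1*189 = ((-432 - 217) + 1352) - 189 = (-649 + 1352) - 189 = 703 - 189 = 514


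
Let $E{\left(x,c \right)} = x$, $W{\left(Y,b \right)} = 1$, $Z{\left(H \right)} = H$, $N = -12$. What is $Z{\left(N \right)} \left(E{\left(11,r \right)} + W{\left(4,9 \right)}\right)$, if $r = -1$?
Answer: $-144$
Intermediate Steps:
$Z{\left(N \right)} \left(E{\left(11,r \right)} + W{\left(4,9 \right)}\right) = - 12 \left(11 + 1\right) = \left(-12\right) 12 = -144$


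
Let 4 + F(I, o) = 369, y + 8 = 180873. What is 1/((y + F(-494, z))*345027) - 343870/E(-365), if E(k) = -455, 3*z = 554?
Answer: 614340881789233/812880161730 ≈ 755.76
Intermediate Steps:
y = 180865 (y = -8 + 180873 = 180865)
z = 554/3 (z = (⅓)*554 = 554/3 ≈ 184.67)
F(I, o) = 365 (F(I, o) = -4 + 369 = 365)
1/((y + F(-494, z))*345027) - 343870/E(-365) = 1/((180865 + 365)*345027) - 343870/(-455) = (1/345027)/181230 - 343870*(-1/455) = (1/181230)*(1/345027) + 68774/91 = 1/62529243210 + 68774/91 = 614340881789233/812880161730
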